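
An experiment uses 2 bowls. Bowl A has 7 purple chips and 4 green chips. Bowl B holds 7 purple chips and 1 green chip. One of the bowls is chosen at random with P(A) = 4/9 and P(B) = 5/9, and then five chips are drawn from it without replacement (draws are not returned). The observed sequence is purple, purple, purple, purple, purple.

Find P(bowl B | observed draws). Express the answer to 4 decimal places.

Under each hypothesis, the probability of the observed sequence is: P(data | bowl A) = (7/11)(6/10)(5/9)(4/8)(3/7) = 1/22; P(data | bowl B) = (7/8)(6/7)(5/6)(4/5)(3/4) = 3/8.
The prior-weighted likelihoods are 4/9 · 1/22 = 2/99, 5/9 · 3/8 = 5/24; with total 181/792.
Hence P(bowl B | data) = (5/24) / (181/792) = 165/181.

0.9116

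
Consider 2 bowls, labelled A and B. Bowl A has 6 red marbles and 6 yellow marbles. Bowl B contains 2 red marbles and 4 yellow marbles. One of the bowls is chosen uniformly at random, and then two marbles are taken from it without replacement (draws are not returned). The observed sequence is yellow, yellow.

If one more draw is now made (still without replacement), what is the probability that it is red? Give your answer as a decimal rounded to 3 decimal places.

0.536

The likelihood of the observed sequence under each hypothesis: P(data | bowl A) = (6/12)(5/11) = 5/22; P(data | bowl B) = (4/6)(3/5) = 2/5.
Multiplying each by its prior: 1/2 · 5/22 = 5/44, 1/2 · 2/5 = 1/5; these sum to 69/220.
The posterior is then P(bowl A | data) = 25/69, P(bowl B | data) = 44/69.
Averaging over the posterior, P(red next | data) = (3/5)(25/69) + (1/2)(44/69) = 37/69.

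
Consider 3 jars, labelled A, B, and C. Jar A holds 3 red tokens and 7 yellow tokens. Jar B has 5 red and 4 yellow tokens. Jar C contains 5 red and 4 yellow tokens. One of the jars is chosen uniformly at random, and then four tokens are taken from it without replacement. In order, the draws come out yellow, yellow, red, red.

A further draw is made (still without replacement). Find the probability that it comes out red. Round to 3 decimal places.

Under each hypothesis, the probability of the observed sequence is: P(data | jar A) = (7/10)(6/9)(3/8)(2/7) = 0.05; P(data | jar B) = (4/9)(3/8)(5/7)(4/6) = 0.079365; P(data | jar C) = (4/9)(3/8)(5/7)(4/6) = 0.079365.
Weighting by the prior gives 1/3 · 0.05 = 0.016667, 1/3 · 0.079365 = 0.026455, 1/3 · 0.079365 = 0.026455; with total 0.069577.
Dividing through by the total gives posterior P(jar A | data) = 0.23954, P(jar B | data) = 0.38023, P(jar C | data) = 0.38023.
The predictive probability is P(red next | data) = (1/6)(0.23954) + (3/5)(0.38023) + (3/5)(0.38023) = 0.4962.

0.496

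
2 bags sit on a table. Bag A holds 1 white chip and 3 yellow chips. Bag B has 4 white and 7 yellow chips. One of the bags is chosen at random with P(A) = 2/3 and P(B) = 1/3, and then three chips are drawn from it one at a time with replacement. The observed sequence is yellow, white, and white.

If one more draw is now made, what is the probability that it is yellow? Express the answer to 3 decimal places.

0.696

For each hypothesis, P(data | H) works out to: P(data | bag A) = (3/4)(1/4)(1/4) = 0.046875; P(data | bag B) = (7/11)(4/11)(4/11) = 0.084147.
Weighting by the prior gives 2/3 · 0.046875 = 0.03125, 1/3 · 0.084147 = 0.028049; summing to 0.059299.
Normalising, the posterior is P(bag A | data) = 0.52699, P(bag B | data) = 0.47301.
Averaging over the posterior, P(yellow next | data) = (3/4)(0.52699) + (7/11)(0.47301) = 0.69625.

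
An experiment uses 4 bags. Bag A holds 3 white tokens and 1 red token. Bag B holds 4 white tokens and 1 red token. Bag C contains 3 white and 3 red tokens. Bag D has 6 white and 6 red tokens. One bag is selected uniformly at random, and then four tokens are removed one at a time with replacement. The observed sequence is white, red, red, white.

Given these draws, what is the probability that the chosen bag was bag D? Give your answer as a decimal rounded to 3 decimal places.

0.336

The likelihood of the observed sequence under each hypothesis: P(data | bag A) = (3/4)(1/4)(1/4)(3/4) = 0.035156; P(data | bag B) = (4/5)(1/5)(1/5)(4/5) = 0.0256; P(data | bag C) = (3/6)(3/6)(3/6)(3/6) = 0.0625; P(data | bag D) = (6/12)(6/12)(6/12)(6/12) = 0.0625.
Multiplying each by its prior: 1/4 · 0.035156 = 0.0087891, 1/4 · 0.0256 = 0.0064, 1/4 · 0.0625 = 0.015625, 1/4 · 0.0625 = 0.015625; summing to 0.046439.
By Bayes' rule, P(bag D | data) = (0.015625) / (0.046439) = 0.33646.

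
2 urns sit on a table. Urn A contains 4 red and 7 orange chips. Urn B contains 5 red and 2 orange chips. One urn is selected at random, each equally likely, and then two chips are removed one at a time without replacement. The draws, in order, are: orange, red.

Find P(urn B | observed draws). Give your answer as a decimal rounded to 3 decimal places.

The likelihood of the observed sequence under each hypothesis: P(data | urn A) = (7/11)(4/10) = 0.25455; P(data | urn B) = (2/7)(5/6) = 0.2381.
Weighting by the prior gives 1/2 · 0.25455 = 0.12727, 1/2 · 0.2381 = 0.11905; summing to 0.24632.
By Bayes' rule, P(urn B | data) = (0.11905) / (0.24632) = 0.4833.

0.483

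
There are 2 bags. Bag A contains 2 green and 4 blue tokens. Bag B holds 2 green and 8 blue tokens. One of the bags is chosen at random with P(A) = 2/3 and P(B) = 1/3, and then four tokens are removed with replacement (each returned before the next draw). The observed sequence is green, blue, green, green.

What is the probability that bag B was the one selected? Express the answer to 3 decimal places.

0.115

For each hypothesis, P(data | H) works out to: P(data | bag A) = (2/6)(4/6)(2/6)(2/6) = 0.024691; P(data | bag B) = (2/10)(8/10)(2/10)(2/10) = 0.0064.
The prior-weighted likelihoods are 2/3 · 0.024691 = 0.016461, 1/3 · 0.0064 = 0.0021333; with total 0.018594.
By Bayes' rule, P(bag B | data) = (0.0021333) / (0.018594) = 0.11473.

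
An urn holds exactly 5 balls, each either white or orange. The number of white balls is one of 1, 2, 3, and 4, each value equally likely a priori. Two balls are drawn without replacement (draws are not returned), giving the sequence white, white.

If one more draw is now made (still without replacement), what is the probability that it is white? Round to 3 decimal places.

Under each hypothesis, the probability of the observed sequence is: P(data | r = 1) = (1/5)(0/4) = 0; P(data | r = 2) = (2/5)(1/4) = 1/10; P(data | r = 3) = (3/5)(2/4) = 3/10; P(data | r = 4) = (4/5)(3/4) = 3/5.
Multiplying each by its prior: 1/4 · 0 = 0, 1/4 · 1/10 = 1/40, 1/4 · 3/10 = 3/40, 1/4 · 3/5 = 3/20; these sum to 1/4.
Dividing through by the total gives posterior P(r = 1 | data) = 0, P(r = 2 | data) = 1/10, P(r = 3 | data) = 3/10, P(r = 4 | data) = 3/5.
So P(white next | data) = Σ P(white next | H) P(H | data) = (0)(1/10) + (1/3)(3/10) + (2/3)(3/5) = 1/2.

0.500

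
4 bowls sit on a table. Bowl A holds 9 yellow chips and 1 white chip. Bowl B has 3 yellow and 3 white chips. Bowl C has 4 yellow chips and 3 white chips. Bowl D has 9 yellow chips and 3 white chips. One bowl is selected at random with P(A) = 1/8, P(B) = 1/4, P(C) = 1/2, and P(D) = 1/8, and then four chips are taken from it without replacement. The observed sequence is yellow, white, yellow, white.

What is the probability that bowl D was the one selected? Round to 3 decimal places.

0.063

Compute the likelihood of the observed sequence for each case: P(data | bowl A) = (9/10)(1/9)(8/8)(0/7) = 0; P(data | bowl B) = (3/6)(3/5)(2/4)(2/3) = 0.1; P(data | bowl C) = (4/7)(3/6)(3/5)(2/4) = 0.085714; P(data | bowl D) = (9/12)(3/11)(8/10)(2/9) = 0.036364.
Multiplying each by its prior: 1/8 · 0 = 0, 1/4 · 0.1 = 0.025, 1/2 · 0.085714 = 0.042857, 1/8 · 0.036364 = 0.0045455; summing to 0.072403.
By Bayes' rule, P(bowl D | data) = (0.0045455) / (0.072403) = 0.06278.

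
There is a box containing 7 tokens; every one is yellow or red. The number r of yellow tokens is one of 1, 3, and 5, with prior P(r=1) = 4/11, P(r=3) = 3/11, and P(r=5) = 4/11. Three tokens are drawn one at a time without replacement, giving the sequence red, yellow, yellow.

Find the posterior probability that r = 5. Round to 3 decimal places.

0.690

For each hypothesis, P(data | H) works out to: P(data | r = 1) = (6/7)(1/6)(0/5) = 0; P(data | r = 3) = (4/7)(3/6)(2/5) = 0.11429; P(data | r = 5) = (2/7)(5/6)(4/5) = 0.19048.
Weighting by the prior gives 4/11 · 0 = 0, 3/11 · 0.11429 = 0.031169, 4/11 · 0.19048 = 0.069264; summing to 0.10043.
So P(r = 5 | data) = (0.069264) / (0.10043) = 0.68966.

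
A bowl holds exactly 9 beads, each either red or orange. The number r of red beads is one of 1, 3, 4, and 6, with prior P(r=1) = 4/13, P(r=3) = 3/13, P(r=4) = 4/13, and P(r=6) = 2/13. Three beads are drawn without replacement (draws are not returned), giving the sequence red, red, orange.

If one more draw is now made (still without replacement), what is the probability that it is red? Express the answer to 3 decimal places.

For each hypothesis, P(data | H) works out to: P(data | r = 1) = (1/9)(0/8) = 0; P(data | r = 3) = (3/9)(2/8)(6/7) = 1/14; P(data | r = 4) = (4/9)(3/8)(5/7) = 5/42; P(data | r = 6) = (6/9)(5/8)(3/7) = 5/28.
Weighting by the prior gives 4/13 · 0 = 0, 3/13 · 1/14 = 3/182, 4/13 · 5/42 = 10/273, 2/13 · 5/28 = 5/182; with total 22/273.
Normalising, the posterior is P(r = 1 | data) = 0, P(r = 3 | data) = 9/44, P(r = 4 | data) = 5/11, P(r = 6 | data) = 15/44.
Averaging over the posterior, P(red next | data) = (1/6)(9/44) + (1/3)(5/11) + (2/3)(15/44) = 109/264.

0.413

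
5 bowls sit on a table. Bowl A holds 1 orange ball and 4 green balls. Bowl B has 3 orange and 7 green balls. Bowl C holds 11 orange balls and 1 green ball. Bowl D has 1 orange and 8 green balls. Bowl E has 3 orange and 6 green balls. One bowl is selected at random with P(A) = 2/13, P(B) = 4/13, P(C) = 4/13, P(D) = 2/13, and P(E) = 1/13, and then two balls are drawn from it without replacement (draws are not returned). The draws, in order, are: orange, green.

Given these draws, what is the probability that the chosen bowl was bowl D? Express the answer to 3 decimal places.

Under each hypothesis, the probability of the observed sequence is: P(data | bowl A) = (1/5)(4/4) = 1/5; P(data | bowl B) = (3/10)(7/9) = 7/30; P(data | bowl C) = (11/12)(1/11) = 1/12; P(data | bowl D) = (1/9)(8/8) = 1/9; P(data | bowl E) = (3/9)(6/8) = 1/4.
Multiplying each by its prior: 2/13 · 1/5 = 2/65, 4/13 · 7/30 = 14/195, 4/13 · 1/12 = 1/39, 2/13 · 1/9 = 2/117, 1/13 · 1/4 = 1/52; with total 77/468.
Therefore the posterior P(bowl D | data) = (2/117) / (77/468) = 8/77.

0.104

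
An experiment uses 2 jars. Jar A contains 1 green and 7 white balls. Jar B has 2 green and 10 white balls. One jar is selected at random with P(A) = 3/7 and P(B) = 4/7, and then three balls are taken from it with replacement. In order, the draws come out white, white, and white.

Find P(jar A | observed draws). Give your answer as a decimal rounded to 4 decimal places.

0.4647

The likelihood of the observed sequence under each hypothesis: P(data | jar A) = (7/8)(7/8)(7/8) = 0.66992; P(data | jar B) = (10/12)(10/12)(10/12) = 0.5787.
The prior-weighted likelihoods are 3/7 · 0.66992 = 0.28711, 4/7 · 0.5787 = 0.33069; these sum to 0.6178.
So P(jar A | data) = (0.28711) / (0.6178) = 0.46473.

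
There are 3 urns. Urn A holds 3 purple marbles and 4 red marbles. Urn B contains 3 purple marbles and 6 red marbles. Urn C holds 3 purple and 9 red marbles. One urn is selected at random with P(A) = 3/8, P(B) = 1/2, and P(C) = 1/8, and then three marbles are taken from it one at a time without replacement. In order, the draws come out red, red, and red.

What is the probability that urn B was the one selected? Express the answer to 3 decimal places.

0.568

Under each hypothesis, the probability of the observed sequence is: P(data | urn A) = (4/7)(3/6)(2/5) = 0.11429; P(data | urn B) = (6/9)(5/8)(4/7) = 0.2381; P(data | urn C) = (9/12)(8/11)(7/10) = 0.38182.
Multiplying each by its prior: 3/8 · 0.11429 = 0.042857, 1/2 · 0.2381 = 0.11905, 1/8 · 0.38182 = 0.047727; these sum to 0.20963.
By Bayes' rule, P(urn B | data) = (0.11905) / (0.20963) = 0.56789.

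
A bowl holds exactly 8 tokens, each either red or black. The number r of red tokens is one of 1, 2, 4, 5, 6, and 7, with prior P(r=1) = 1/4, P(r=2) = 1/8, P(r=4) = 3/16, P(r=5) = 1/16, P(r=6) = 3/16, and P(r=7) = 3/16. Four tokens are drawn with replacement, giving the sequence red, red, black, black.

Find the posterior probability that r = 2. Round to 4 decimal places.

0.1401

The likelihood of the observed sequence under each hypothesis: P(data | r = 1) = (1/8)(1/8)(7/8)(7/8) = 0.011963; P(data | r = 2) = (2/8)(2/8)(6/8)(6/8) = 0.035156; P(data | r = 4) = (4/8)(4/8)(4/8)(4/8) = 0.0625; P(data | r = 5) = (5/8)(5/8)(3/8)(3/8) = 0.054932; P(data | r = 6) = (6/8)(6/8)(2/8)(2/8) = 0.035156; P(data | r = 7) = (7/8)(7/8)(1/8)(1/8) = 0.011963.
Weighting by the prior gives 1/4 · 0.011963 = 0.0029907, 1/8 · 0.035156 = 0.0043945, 3/16 · 0.0625 = 0.011719, 1/16 · 0.054932 = 0.0034332, 3/16 · 0.035156 = 0.0065918, 3/16 · 0.011963 = 0.002243; summing to 0.031372.
Therefore the posterior P(r = 2 | data) = (0.0043945) / (0.031372) = 0.14008.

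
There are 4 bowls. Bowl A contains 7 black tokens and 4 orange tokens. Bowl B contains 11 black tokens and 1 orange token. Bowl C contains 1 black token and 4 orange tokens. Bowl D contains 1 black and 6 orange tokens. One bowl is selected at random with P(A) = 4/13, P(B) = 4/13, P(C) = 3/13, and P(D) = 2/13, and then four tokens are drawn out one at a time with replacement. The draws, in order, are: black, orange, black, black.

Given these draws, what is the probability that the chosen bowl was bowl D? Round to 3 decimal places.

Under each hypothesis, the probability of the observed sequence is: P(data | bowl A) = (7/11)(4/11)(7/11)(7/11) = 0.093709; P(data | bowl B) = (11/12)(1/12)(11/12)(11/12) = 0.064188; P(data | bowl C) = (1/5)(4/5)(1/5)(1/5) = 0.0064; P(data | bowl D) = (1/7)(6/7)(1/7)(1/7) = 0.002499.
Multiplying each by its prior: 4/13 · 0.093709 = 0.028834, 4/13 · 0.064188 = 0.01975, 3/13 · 0.0064 = 0.0014769, 2/13 · 0.002499 = 0.00038446; with total 0.050445.
Hence P(bowl D | data) = (0.00038446) / (0.050445) = 0.0076212.

0.008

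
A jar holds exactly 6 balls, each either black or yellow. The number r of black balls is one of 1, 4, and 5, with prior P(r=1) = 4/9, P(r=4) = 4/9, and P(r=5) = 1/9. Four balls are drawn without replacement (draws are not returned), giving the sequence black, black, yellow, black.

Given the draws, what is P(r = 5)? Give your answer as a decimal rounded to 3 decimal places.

0.238

Compute the likelihood of the observed sequence for each case: P(data | r = 1) = (1/6)(0/5) = 0; P(data | r = 4) = (4/6)(3/5)(2/4)(2/3) = 2/15; P(data | r = 5) = (5/6)(4/5)(1/4)(3/3) = 1/6.
The prior-weighted likelihoods are 4/9 · 0 = 0, 4/9 · 2/15 = 8/135, 1/9 · 1/6 = 1/54; with total 7/90.
Hence P(r = 5 | data) = (1/54) / (7/90) = 5/21.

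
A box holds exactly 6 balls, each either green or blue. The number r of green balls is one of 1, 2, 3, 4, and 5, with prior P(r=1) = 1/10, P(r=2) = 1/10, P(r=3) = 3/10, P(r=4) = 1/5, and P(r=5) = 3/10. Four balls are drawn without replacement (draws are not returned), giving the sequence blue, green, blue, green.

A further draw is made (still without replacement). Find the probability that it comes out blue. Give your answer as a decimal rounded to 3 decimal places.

Compute the likelihood of the observed sequence for each case: P(data | r = 1) = (5/6)(1/5)(4/4)(0/3) = 0; P(data | r = 2) = (4/6)(2/5)(3/4)(1/3) = 1/15; P(data | r = 3) = (3/6)(3/5)(2/4)(2/3) = 1/10; P(data | r = 4) = (2/6)(4/5)(1/4)(3/3) = 1/15; P(data | r = 5) = (1/6)(5/5)(0/4) = 0.
Multiplying each by its prior: 1/10 · 0 = 0, 1/10 · 1/15 = 1/150, 3/10 · 1/10 = 3/100, 1/5 · 1/15 = 1/75, 3/10 · 0 = 0; with total 1/20.
Normalising, the posterior is P(r = 1 | data) = 0, P(r = 2 | data) = 2/15, P(r = 3 | data) = 3/5, P(r = 4 | data) = 4/15, P(r = 5 | data) = 0.
So P(blue next | data) = Σ P(blue next | H) P(H | data) = (1)(2/15) + (1/2)(3/5) + (0)(4/15) = 13/30.

0.433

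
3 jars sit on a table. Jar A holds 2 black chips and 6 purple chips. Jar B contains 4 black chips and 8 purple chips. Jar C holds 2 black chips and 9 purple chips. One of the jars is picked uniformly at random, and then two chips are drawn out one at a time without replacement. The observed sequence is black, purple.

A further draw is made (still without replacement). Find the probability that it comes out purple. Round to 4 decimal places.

Compute the likelihood of the observed sequence for each case: P(data | jar A) = (2/8)(6/7) = 0.21429; P(data | jar B) = (4/12)(8/11) = 0.24242; P(data | jar C) = (2/11)(9/10) = 0.16364.
Weighting by the prior gives 1/3 · 0.21429 = 0.071429, 1/3 · 0.24242 = 0.080808, 1/3 · 0.16364 = 0.054545; these sum to 0.20678.
The posterior is then P(jar A | data) = 0.34543, P(jar B | data) = 0.39079, P(jar C | data) = 0.26378.
So P(purple next | data) = Σ P(purple next | H) P(H | data) = (5/6)(0.34543) + (7/10)(0.39079) + (8/9)(0.26378) = 0.79588.

0.7959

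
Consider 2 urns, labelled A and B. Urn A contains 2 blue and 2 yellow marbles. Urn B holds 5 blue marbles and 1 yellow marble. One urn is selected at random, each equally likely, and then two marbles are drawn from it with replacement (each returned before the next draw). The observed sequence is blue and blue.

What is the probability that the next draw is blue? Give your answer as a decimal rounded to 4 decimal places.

Compute the likelihood of the observed sequence for each case: P(data | urn A) = (2/4)(2/4) = 1/4; P(data | urn B) = (5/6)(5/6) = 25/36.
Multiplying each by its prior: 1/2 · 1/4 = 1/8, 1/2 · 25/36 = 25/72; these sum to 17/36.
The posterior is then P(urn A | data) = 9/34, P(urn B | data) = 25/34.
Averaging over the posterior, P(blue next | data) = (1/2)(9/34) + (5/6)(25/34) = 38/51.

0.7451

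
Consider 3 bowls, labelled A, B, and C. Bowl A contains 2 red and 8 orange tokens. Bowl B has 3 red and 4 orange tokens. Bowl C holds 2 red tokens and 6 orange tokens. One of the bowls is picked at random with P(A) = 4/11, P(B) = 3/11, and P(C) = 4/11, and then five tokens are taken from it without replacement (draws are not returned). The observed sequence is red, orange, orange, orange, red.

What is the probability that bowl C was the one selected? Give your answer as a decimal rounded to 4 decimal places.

The likelihood of the observed sequence under each hypothesis: P(data | bowl A) = (2/10)(8/9)(7/8)(6/7)(1/6) = 0.022222; P(data | bowl B) = (3/7)(4/6)(3/5)(2/4)(2/3) = 0.057143; P(data | bowl C) = (2/8)(6/7)(5/6)(4/5)(1/4) = 0.035714.
Multiplying each by its prior: 4/11 · 0.022222 = 0.0080808, 3/11 · 0.057143 = 0.015584, 4/11 · 0.035714 = 0.012987; summing to 0.036652.
By Bayes' rule, P(bowl C | data) = (0.012987) / (0.036652) = 0.35433.

0.3543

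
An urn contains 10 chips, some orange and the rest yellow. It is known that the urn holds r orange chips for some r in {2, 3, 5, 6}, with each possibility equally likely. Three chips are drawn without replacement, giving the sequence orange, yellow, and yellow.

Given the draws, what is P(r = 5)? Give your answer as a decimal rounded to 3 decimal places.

0.244

Compute the likelihood of the observed sequence for each case: P(data | r = 2) = (2/10)(8/9)(7/8) = 7/45; P(data | r = 3) = (3/10)(7/9)(6/8) = 7/40; P(data | r = 5) = (5/10)(5/9)(4/8) = 5/36; P(data | r = 6) = (6/10)(4/9)(3/8) = 1/10.
Multiplying each by its prior: 1/4 · 7/45 = 7/180, 1/4 · 7/40 = 7/160, 1/4 · 5/36 = 5/144, 1/4 · 1/10 = 1/40; summing to 41/288.
So P(r = 5 | data) = (5/144) / (41/288) = 10/41.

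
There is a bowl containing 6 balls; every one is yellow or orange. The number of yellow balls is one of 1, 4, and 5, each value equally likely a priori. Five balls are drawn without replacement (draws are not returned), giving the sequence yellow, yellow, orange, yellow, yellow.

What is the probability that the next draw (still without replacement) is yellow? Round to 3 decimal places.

The likelihood of the observed sequence under each hypothesis: P(data | r = 1) = (1/6)(0/5) = 0; P(data | r = 4) = (4/6)(3/5)(2/4)(2/3)(1/2) = 1/15; P(data | r = 5) = (5/6)(4/5)(1/4)(3/3)(2/2) = 1/6.
Multiplying each by its prior: 1/3 · 0 = 0, 1/3 · 1/15 = 1/45, 1/3 · 1/6 = 1/18; with total 7/90.
The posterior is then P(r = 1 | data) = 0, P(r = 4 | data) = 2/7, P(r = 5 | data) = 5/7.
The predictive probability is P(yellow next | data) = (0)(2/7) + (1)(5/7) = 5/7.

0.714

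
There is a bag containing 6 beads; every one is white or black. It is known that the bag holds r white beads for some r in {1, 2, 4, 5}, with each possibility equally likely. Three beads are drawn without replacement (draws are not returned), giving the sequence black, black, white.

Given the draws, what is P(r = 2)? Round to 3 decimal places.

Under each hypothesis, the probability of the observed sequence is: P(data | r = 1) = (5/6)(4/5)(1/4) = 1/6; P(data | r = 2) = (4/6)(3/5)(2/4) = 1/5; P(data | r = 4) = (2/6)(1/5)(4/4) = 1/15; P(data | r = 5) = (1/6)(0/5) = 0.
Weighting by the prior gives 1/4 · 1/6 = 1/24, 1/4 · 1/5 = 1/20, 1/4 · 1/15 = 1/60, 1/4 · 0 = 0; these sum to 13/120.
So P(r = 2 | data) = (1/20) / (13/120) = 6/13.

0.462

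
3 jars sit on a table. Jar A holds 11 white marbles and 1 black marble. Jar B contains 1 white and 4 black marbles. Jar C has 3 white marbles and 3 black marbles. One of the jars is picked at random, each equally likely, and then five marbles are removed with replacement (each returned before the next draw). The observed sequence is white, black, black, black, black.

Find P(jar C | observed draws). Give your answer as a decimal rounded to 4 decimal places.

0.2760

For each hypothesis, P(data | H) works out to: P(data | jar A) = (11/12)(1/12)(1/12)(1/12)(1/12) = 4.4207e-05; P(data | jar B) = (1/5)(4/5)(4/5)(4/5)(4/5) = 0.08192; P(data | jar C) = (3/6)(3/6)(3/6)(3/6)(3/6) = 0.03125.
Multiplying each by its prior: 1/3 · 4.4207e-05 = 1.4736e-05, 1/3 · 0.08192 = 0.027307, 1/3 · 0.03125 = 0.010417; these sum to 0.037738.
By Bayes' rule, P(jar C | data) = (0.010417) / (0.037738) = 0.27603.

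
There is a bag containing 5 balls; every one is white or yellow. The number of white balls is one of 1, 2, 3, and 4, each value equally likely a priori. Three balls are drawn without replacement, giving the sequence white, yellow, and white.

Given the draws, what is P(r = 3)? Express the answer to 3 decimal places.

0.400

The likelihood of the observed sequence under each hypothesis: P(data | r = 1) = (1/5)(4/4)(0/3) = 0; P(data | r = 2) = (2/5)(3/4)(1/3) = 1/10; P(data | r = 3) = (3/5)(2/4)(2/3) = 1/5; P(data | r = 4) = (4/5)(1/4)(3/3) = 1/5.
The prior-weighted likelihoods are 1/4 · 0 = 0, 1/4 · 1/10 = 1/40, 1/4 · 1/5 = 1/20, 1/4 · 1/5 = 1/20; with total 1/8.
By Bayes' rule, P(r = 3 | data) = (1/20) / (1/8) = 2/5.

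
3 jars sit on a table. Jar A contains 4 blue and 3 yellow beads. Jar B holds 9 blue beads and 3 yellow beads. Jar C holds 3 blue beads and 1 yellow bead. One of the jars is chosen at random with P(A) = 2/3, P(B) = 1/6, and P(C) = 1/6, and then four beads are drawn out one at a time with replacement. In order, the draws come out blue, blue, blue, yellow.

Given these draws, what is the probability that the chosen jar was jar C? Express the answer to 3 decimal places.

0.199

For each hypothesis, P(data | H) works out to: P(data | jar A) = (4/7)(4/7)(4/7)(3/7) = 0.079967; P(data | jar B) = (9/12)(9/12)(9/12)(3/12) = 0.10547; P(data | jar C) = (3/4)(3/4)(3/4)(1/4) = 0.10547.
The prior-weighted likelihoods are 2/3 · 0.079967 = 0.053311, 1/6 · 0.10547 = 0.017578, 1/6 · 0.10547 = 0.017578; with total 0.088467.
So P(jar C | data) = (0.017578) / (0.088467) = 0.1987.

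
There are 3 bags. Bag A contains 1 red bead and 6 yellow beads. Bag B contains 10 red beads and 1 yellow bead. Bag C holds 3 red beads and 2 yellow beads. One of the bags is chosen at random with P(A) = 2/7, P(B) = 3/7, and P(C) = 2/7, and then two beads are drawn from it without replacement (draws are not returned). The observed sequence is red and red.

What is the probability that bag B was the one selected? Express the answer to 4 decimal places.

Under each hypothesis, the probability of the observed sequence is: P(data | bag A) = (1/7)(0/6) = 0; P(data | bag B) = (10/11)(9/10) = 9/11; P(data | bag C) = (3/5)(2/4) = 3/10.
The prior-weighted likelihoods are 2/7 · 0 = 0, 3/7 · 9/11 = 27/77, 2/7 · 3/10 = 3/35; these sum to 24/55.
So P(bag B | data) = (27/77) / (24/55) = 45/56.

0.8036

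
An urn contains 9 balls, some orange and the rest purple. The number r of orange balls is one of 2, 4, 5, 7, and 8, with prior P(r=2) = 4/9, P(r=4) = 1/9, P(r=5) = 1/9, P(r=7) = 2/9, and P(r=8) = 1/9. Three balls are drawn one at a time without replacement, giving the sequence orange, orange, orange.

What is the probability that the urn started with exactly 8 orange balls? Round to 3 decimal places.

Under each hypothesis, the probability of the observed sequence is: P(data | r = 2) = (2/9)(1/8)(0/7) = 0; P(data | r = 4) = (4/9)(3/8)(2/7) = 1/21; P(data | r = 5) = (5/9)(4/8)(3/7) = 5/42; P(data | r = 7) = (7/9)(6/8)(5/7) = 5/12; P(data | r = 8) = (8/9)(7/8)(6/7) = 2/3.
Multiplying each by its prior: 4/9 · 0 = 0, 1/9 · 1/21 = 1/189, 1/9 · 5/42 = 5/378, 2/9 · 5/12 = 5/54, 1/9 · 2/3 = 2/27; with total 5/27.
By Bayes' rule, P(r = 8 | data) = (2/27) / (5/27) = 2/5.

0.400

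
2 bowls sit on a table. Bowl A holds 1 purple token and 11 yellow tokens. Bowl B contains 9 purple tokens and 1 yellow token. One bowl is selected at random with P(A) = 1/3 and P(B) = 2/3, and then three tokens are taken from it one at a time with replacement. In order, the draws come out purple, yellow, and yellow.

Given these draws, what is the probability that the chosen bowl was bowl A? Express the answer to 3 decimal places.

Compute the likelihood of the observed sequence for each case: P(data | bowl A) = (1/12)(11/12)(11/12) = 0.070023; P(data | bowl B) = (9/10)(1/10)(1/10) = 0.009.
The prior-weighted likelihoods are 1/3 · 0.070023 = 0.023341, 2/3 · 0.009 = 0.006; summing to 0.029341.
By Bayes' rule, P(bowl A | data) = (0.023341) / (0.029341) = 0.79551.

0.796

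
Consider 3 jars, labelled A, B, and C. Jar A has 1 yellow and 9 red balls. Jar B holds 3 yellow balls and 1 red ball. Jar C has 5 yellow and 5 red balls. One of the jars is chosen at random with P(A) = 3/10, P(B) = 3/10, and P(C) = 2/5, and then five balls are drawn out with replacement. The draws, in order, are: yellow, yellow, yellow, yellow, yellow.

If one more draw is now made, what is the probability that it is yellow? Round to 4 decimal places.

0.7126

For each hypothesis, P(data | H) works out to: P(data | jar A) = (1/10)(1/10)(1/10)(1/10)(1/10) = 1e-05; P(data | jar B) = (3/4)(3/4)(3/4)(3/4)(3/4) = 0.2373; P(data | jar C) = (5/10)(5/10)(5/10)(5/10)(5/10) = 0.03125.
Multiplying each by its prior: 3/10 · 1e-05 = 3e-06, 3/10 · 0.2373 = 0.071191, 2/5 · 0.03125 = 0.0125; summing to 0.083694.
Normalising, the posterior is P(jar A | data) = 3.5845e-05, P(jar B | data) = 0.85061, P(jar C | data) = 0.14935.
So P(yellow next | data) = Σ P(yellow next | H) P(H | data) = (1/10)(3.5845e-05) + (3/4)(0.85061) + (1/2)(0.14935) = 0.71264.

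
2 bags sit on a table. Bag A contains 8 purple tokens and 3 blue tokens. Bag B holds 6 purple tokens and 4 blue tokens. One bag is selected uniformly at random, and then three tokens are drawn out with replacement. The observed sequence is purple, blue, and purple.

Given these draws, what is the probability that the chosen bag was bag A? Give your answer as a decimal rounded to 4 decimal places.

Under each hypothesis, the probability of the observed sequence is: P(data | bag A) = (8/11)(3/11)(8/11) = 0.14425; P(data | bag B) = (6/10)(4/10)(6/10) = 0.144.
Weighting by the prior gives 1/2 · 0.14425 = 0.072126, 1/2 · 0.144 = 0.072; with total 0.14413.
By Bayes' rule, P(bag A | data) = (0.072126) / (0.14413) = 0.50044.

0.5004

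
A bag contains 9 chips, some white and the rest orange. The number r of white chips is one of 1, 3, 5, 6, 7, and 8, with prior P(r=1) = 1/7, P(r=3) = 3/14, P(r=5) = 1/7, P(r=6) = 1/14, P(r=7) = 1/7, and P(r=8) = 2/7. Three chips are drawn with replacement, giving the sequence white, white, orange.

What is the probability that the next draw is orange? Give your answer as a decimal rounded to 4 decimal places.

Under each hypothesis, the probability of the observed sequence is: P(data | r = 1) = (1/9)(1/9)(8/9) = 0.010974; P(data | r = 3) = (3/9)(3/9)(6/9) = 0.074074; P(data | r = 5) = (5/9)(5/9)(4/9) = 0.13717; P(data | r = 6) = (6/9)(6/9)(3/9) = 0.14815; P(data | r = 7) = (7/9)(7/9)(2/9) = 0.13443; P(data | r = 8) = (8/9)(8/9)(1/9) = 0.087791.
Weighting by the prior gives 1/7 · 0.010974 = 0.0015677, 3/14 · 0.074074 = 0.015873, 1/7 · 0.13717 = 0.019596, 1/14 · 0.14815 = 0.010582, 1/7 · 0.13443 = 0.019204, 2/7 · 0.087791 = 0.025083; summing to 0.091907.
Normalising, the posterior is P(r = 1 | data) = 0.017058, P(r = 3 | data) = 0.17271, P(r = 5 | data) = 0.21322, P(r = 6 | data) = 0.11514, P(r = 7 | data) = 0.20896, P(r = 8 | data) = 0.27292.
Averaging over the posterior, P(orange next | data) = (8/9)(0.017058) + (2/3)(0.17271) + (4/9)(0.21322) + (1/3)(0.11514) + (2/9)(0.20896) + (1/9)(0.27292) = 0.3402.

0.3402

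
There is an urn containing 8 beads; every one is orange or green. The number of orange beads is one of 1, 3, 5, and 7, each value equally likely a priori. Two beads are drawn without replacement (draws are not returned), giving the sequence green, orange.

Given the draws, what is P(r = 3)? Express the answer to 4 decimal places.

Under each hypothesis, the probability of the observed sequence is: P(data | r = 1) = (7/8)(1/7) = 1/8; P(data | r = 3) = (5/8)(3/7) = 15/56; P(data | r = 5) = (3/8)(5/7) = 15/56; P(data | r = 7) = (1/8)(7/7) = 1/8.
The prior-weighted likelihoods are 1/4 · 1/8 = 1/32, 1/4 · 15/56 = 15/224, 1/4 · 15/56 = 15/224, 1/4 · 1/8 = 1/32; summing to 11/56.
So P(r = 3 | data) = (15/224) / (11/56) = 15/44.

0.3409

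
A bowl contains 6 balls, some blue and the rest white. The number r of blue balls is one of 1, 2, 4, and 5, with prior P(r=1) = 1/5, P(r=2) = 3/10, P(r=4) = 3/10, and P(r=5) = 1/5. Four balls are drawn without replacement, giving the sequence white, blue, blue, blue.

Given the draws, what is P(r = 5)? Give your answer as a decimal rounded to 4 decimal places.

0.4545

The likelihood of the observed sequence under each hypothesis: P(data | r = 1) = (5/6)(1/5)(0/4) = 0; P(data | r = 2) = (4/6)(2/5)(1/4)(0/3) = 0; P(data | r = 4) = (2/6)(4/5)(3/4)(2/3) = 2/15; P(data | r = 5) = (1/6)(5/5)(4/4)(3/3) = 1/6.
Multiplying each by its prior: 1/5 · 0 = 0, 3/10 · 0 = 0, 3/10 · 2/15 = 1/25, 1/5 · 1/6 = 1/30; with total 11/150.
Therefore the posterior P(r = 5 | data) = (1/30) / (11/150) = 5/11.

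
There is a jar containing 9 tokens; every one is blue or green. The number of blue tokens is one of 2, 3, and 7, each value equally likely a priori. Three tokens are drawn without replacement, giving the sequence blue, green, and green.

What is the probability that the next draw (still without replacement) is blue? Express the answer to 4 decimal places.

0.3085

Compute the likelihood of the observed sequence for each case: P(data | r = 2) = (2/9)(7/8)(6/7) = 1/6; P(data | r = 3) = (3/9)(6/8)(5/7) = 5/28; P(data | r = 7) = (7/9)(2/8)(1/7) = 1/36.
Weighting by the prior gives 1/3 · 1/6 = 1/18, 1/3 · 5/28 = 5/84, 1/3 · 1/36 = 1/108; with total 47/378.
Normalising, the posterior is P(r = 2 | data) = 21/47, P(r = 3 | data) = 45/94, P(r = 7 | data) = 7/94.
Averaging over the posterior, P(blue next | data) = (1/6)(21/47) + (1/3)(45/94) + (1)(7/94) = 29/94.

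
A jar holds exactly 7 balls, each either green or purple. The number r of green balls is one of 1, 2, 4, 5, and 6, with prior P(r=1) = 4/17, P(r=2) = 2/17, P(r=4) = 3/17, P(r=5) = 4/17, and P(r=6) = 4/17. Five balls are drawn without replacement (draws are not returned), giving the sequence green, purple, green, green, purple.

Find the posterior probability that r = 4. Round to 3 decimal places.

0.474

The likelihood of the observed sequence under each hypothesis: P(data | r = 1) = (1/7)(6/6)(0/5) = 0; P(data | r = 2) = (2/7)(5/6)(1/5)(0/4) = 0; P(data | r = 4) = (4/7)(3/6)(3/5)(2/4)(2/3) = 0.057143; P(data | r = 5) = (5/7)(2/6)(4/5)(3/4)(1/3) = 0.047619; P(data | r = 6) = (6/7)(1/6)(5/5)(4/4)(0/3) = 0.
Weighting by the prior gives 4/17 · 0 = 0, 2/17 · 0 = 0, 3/17 · 0.057143 = 0.010084, 4/17 · 0.047619 = 0.011204, 4/17 · 0 = 0; with total 0.021289.
So P(r = 4 | data) = (0.010084) / (0.021289) = 0.47368.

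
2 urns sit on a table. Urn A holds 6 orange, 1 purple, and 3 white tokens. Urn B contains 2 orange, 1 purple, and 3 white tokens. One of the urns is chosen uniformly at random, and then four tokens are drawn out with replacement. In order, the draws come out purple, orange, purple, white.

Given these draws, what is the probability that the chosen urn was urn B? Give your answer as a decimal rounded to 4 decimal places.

For each hypothesis, P(data | H) works out to: P(data | urn A) = (1/10)(6/10)(1/10)(3/10) = 0.0018; P(data | urn B) = (1/6)(2/6)(1/6)(3/6) = 0.0046296.
Weighting by the prior gives 1/2 · 0.0018 = 0.0009, 1/2 · 0.0046296 = 0.0023148; summing to 0.0032148.
Therefore the posterior P(urn B | data) = (0.0023148) / (0.0032148) = 0.72005.

0.7200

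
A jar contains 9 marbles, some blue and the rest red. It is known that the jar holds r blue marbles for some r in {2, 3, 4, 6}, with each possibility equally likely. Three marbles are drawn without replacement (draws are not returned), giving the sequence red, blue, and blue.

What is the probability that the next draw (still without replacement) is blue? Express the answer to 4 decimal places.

Under each hypothesis, the probability of the observed sequence is: P(data | r = 2) = (7/9)(2/8)(1/7) = 1/36; P(data | r = 3) = (6/9)(3/8)(2/7) = 1/14; P(data | r = 4) = (5/9)(4/8)(3/7) = 5/42; P(data | r = 6) = (3/9)(6/8)(5/7) = 5/28.
The prior-weighted likelihoods are 1/4 · 1/36 = 1/144, 1/4 · 1/14 = 1/56, 1/4 · 5/42 = 5/168, 1/4 · 5/28 = 5/112; summing to 25/252.
The posterior is then P(r = 2 | data) = 7/100, P(r = 3 | data) = 9/50, P(r = 4 | data) = 3/10, P(r = 6 | data) = 9/20.
So P(blue next | data) = Σ P(blue next | H) P(H | data) = (0)(7/100) + (1/6)(9/50) + (1/3)(3/10) + (2/3)(9/20) = 43/100.

0.4300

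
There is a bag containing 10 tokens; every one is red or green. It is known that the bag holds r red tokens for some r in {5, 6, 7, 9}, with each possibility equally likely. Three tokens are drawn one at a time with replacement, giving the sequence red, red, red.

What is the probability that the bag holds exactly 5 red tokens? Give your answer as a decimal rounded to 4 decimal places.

The likelihood of the observed sequence under each hypothesis: P(data | r = 5) = (5/10)(5/10)(5/10) = 0.125; P(data | r = 6) = (6/10)(6/10)(6/10) = 0.216; P(data | r = 7) = (7/10)(7/10)(7/10) = 0.343; P(data | r = 9) = (9/10)(9/10)(9/10) = 0.729.
Multiplying each by its prior: 1/4 · 0.125 = 0.03125, 1/4 · 0.216 = 0.054, 1/4 · 0.343 = 0.08575, 1/4 · 0.729 = 0.18225; these sum to 0.35325.
Therefore the posterior P(r = 5 | data) = (0.03125) / (0.35325) = 0.088464.

0.0885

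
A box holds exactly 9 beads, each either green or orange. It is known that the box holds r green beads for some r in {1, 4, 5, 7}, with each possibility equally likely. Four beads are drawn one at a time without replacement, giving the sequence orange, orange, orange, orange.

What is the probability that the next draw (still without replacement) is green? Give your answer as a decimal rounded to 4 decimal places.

0.2500

Under each hypothesis, the probability of the observed sequence is: P(data | r = 1) = (8/9)(7/8)(6/7)(5/6) = 5/9; P(data | r = 4) = (5/9)(4/8)(3/7)(2/6) = 5/126; P(data | r = 5) = (4/9)(3/8)(2/7)(1/6) = 1/126; P(data | r = 7) = (2/9)(1/8)(0/7) = 0.
The prior-weighted likelihoods are 1/4 · 5/9 = 5/36, 1/4 · 5/126 = 5/504, 1/4 · 1/126 = 1/504, 1/4 · 0 = 0; summing to 19/126.
Dividing through by the total gives posterior P(r = 1 | data) = 35/38, P(r = 4 | data) = 5/76, P(r = 5 | data) = 1/76, P(r = 7 | data) = 0.
The predictive probability is P(green next | data) = (1/5)(35/38) + (4/5)(5/76) + (1)(1/76) = 1/4.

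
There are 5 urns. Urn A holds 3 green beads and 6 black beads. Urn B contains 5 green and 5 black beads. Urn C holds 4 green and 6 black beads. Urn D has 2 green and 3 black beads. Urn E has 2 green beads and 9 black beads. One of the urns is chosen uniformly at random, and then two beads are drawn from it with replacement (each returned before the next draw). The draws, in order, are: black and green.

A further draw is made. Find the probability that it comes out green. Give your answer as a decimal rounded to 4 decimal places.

Under each hypothesis, the probability of the observed sequence is: P(data | urn A) = (6/9)(3/9) = 0.22222; P(data | urn B) = (5/10)(5/10) = 0.25; P(data | urn C) = (6/10)(4/10) = 0.24; P(data | urn D) = (3/5)(2/5) = 0.24; P(data | urn E) = (9/11)(2/11) = 0.14876.
The prior-weighted likelihoods are 1/5 · 0.22222 = 0.044444, 1/5 · 0.25 = 0.05, 1/5 · 0.24 = 0.048, 1/5 · 0.24 = 0.048, 1/5 · 0.14876 = 0.029752; with total 0.2202.
Normalising, the posterior is P(urn A | data) = 0.20184, P(urn B | data) = 0.22707, P(urn C | data) = 0.21799, P(urn D | data) = 0.21799, P(urn E | data) = 0.13512.
The predictive probability is P(green next | data) = (1/3)(0.20184) + (1/2)(0.22707) + (2/5)(0.21799) + (2/5)(0.21799) + (2/11)(0.13512) = 0.37977.

0.3798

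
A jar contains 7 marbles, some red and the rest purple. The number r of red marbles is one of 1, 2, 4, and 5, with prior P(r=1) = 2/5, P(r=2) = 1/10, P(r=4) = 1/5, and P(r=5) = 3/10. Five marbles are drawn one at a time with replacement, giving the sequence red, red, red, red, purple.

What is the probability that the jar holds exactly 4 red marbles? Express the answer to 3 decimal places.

The likelihood of the observed sequence under each hypothesis: P(data | r = 1) = (1/7)(1/7)(1/7)(1/7)(6/7) = 0.00035699; P(data | r = 2) = (2/7)(2/7)(2/7)(2/7)(5/7) = 0.0047599; P(data | r = 4) = (4/7)(4/7)(4/7)(4/7)(3/7) = 0.045695; P(data | r = 5) = (5/7)(5/7)(5/7)(5/7)(2/7) = 0.074374.
The prior-weighted likelihoods are 2/5 · 0.00035699 = 0.0001428, 1/10 · 0.0047599 = 0.00047599, 1/5 · 0.045695 = 0.009139, 3/10 · 0.074374 = 0.022312; with total 0.03207.
So P(r = 4 | data) = (0.009139) / (0.03207) = 0.28497.

0.285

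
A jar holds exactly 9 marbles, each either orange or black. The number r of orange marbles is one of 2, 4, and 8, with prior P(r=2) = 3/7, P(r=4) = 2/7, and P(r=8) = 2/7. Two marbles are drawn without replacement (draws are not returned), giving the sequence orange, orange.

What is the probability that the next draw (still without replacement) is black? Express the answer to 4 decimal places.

For each hypothesis, P(data | H) works out to: P(data | r = 2) = (2/9)(1/8) = 1/36; P(data | r = 4) = (4/9)(3/8) = 1/6; P(data | r = 8) = (8/9)(7/8) = 7/9.
Multiplying each by its prior: 3/7 · 1/36 = 1/84, 2/7 · 1/6 = 1/21, 2/7 · 7/9 = 2/9; summing to 71/252.
The posterior is then P(r = 2 | data) = 3/71, P(r = 4 | data) = 12/71, P(r = 8 | data) = 56/71.
Averaging over the posterior, P(black next | data) = (1)(3/71) + (5/7)(12/71) + (1/7)(56/71) = 137/497.

0.2757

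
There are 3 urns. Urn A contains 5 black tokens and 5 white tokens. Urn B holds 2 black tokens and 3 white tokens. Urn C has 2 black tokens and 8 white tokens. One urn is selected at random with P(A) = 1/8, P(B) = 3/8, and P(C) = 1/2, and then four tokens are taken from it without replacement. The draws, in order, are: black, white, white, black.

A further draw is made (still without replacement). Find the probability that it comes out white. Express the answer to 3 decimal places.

0.915

Under each hypothesis, the probability of the observed sequence is: P(data | urn A) = (5/10)(5/9)(4/8)(4/7) = 0.079365; P(data | urn B) = (2/5)(3/4)(2/3)(1/2) = 0.1; P(data | urn C) = (2/10)(8/9)(7/8)(1/7) = 0.022222.
The prior-weighted likelihoods are 1/8 · 0.079365 = 0.0099206, 3/8 · 0.1 = 0.0375, 1/2 · 0.022222 = 0.011111; these sum to 0.058532.
Normalising, the posterior is P(urn A | data) = 0.16949, P(urn B | data) = 0.64068, P(urn C | data) = 0.18983.
Averaging over the posterior, P(white next | data) = (1/2)(0.16949) + (1)(0.64068) + (1)(0.18983) = 0.91525.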